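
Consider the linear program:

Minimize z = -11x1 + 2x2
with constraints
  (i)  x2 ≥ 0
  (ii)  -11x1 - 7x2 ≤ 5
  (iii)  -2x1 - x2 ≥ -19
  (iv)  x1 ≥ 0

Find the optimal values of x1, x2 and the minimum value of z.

x1 = 19/2, x2 = 0, minimum z = -209/2

At the optimal vertex, x2 = 0 and -2x1 - x2 = -19.
Solving simultaneously gives x1 = 19/2, x2 = 0.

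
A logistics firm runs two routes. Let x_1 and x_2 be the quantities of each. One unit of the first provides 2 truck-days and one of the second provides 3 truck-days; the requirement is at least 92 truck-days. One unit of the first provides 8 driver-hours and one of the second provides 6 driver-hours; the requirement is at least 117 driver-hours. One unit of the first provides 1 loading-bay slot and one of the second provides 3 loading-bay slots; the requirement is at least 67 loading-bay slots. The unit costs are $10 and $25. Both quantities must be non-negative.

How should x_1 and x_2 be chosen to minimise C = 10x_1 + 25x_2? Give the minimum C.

The feasible region is unbounded (it extends along (0, 1), (1, 0)), but C strictly increases along every unbounded feasible direction, so there is no improving ray and the minimum is attained at a vertex.

The binding constraints are 2x_1 + 3x_2 = 92 and x_1 + 3x_2 = 67.
Solving simultaneously gives x_1 = 25, x_2 = 14.

x_1 = 25, x_2 = 14, minimum C = 600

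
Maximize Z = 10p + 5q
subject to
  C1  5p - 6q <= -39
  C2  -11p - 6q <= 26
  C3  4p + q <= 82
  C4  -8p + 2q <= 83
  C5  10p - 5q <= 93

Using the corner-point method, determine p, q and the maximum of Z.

Extreme points and Z = 10p + 5q:
  (-65/16, 299/96) → Z = -2405/96
  (453/29, 566/29) → Z = 7360/29
  (-55/7, 141/14) → Z = -395/14
  (81/16, 247/4) → Z = 2875/8

At the optimal vertex, 4p + q = 82 and -8p + 2q = 83.
Solving simultaneously gives p = 81/16, q = 247/4.

p = 81/16, q = 247/4, maximum Z = 2875/8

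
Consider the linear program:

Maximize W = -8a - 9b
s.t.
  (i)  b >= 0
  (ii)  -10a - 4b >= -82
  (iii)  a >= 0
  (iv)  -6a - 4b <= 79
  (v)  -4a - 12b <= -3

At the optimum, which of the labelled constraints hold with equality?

Feasible corners and W = -8a - 9b:
  (41/5, 0) → W = -328/5
  (3/4, 0) → W = -6
  (0, 41/2) → W = -369/2
  (0, 1/4) → W = -9/4

The maximum is at (0, 1/4). Substituting into each constraint, equality holds for (iii) and (v); the remaining constraints have slack.

(iii) and (v)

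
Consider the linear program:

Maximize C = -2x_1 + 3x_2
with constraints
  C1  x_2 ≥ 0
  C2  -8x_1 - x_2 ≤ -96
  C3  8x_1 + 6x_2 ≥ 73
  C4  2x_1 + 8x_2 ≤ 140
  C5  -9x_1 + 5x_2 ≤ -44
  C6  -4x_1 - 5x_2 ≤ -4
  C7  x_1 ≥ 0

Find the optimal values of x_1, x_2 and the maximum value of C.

x_1 = 526/41, x_2 = 586/41, maximum C = 706/41

Corner points and C = -2x_1 + 3x_2:
  (12, 0) → C = -24
  (70, 0) → C = -140
  (524/49, 512/49) → C = 488/49
  (526/41, 586/41) → C = 706/41

The optimum lies where 2x_1 + 8x_2 = 140 and -9x_1 + 5x_2 = -44.
Solving simultaneously gives x_1 = 526/41, x_2 = 586/41.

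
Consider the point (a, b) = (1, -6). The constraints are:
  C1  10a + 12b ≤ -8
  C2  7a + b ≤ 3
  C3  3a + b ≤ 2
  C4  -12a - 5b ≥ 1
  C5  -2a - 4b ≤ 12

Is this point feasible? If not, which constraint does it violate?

not feasible — violates C5

Constraint C5: -2a - 4b = 22, which is not ≤ 12. All other constraints are satisfied.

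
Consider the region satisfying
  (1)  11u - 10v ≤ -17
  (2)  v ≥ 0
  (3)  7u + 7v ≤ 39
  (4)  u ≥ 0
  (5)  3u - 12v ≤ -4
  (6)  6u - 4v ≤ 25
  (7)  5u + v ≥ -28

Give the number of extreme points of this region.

3

Pairwise boundary intersections that survive every other constraint:
  (271/147, 548/147)
  (0, 17/10)
  (0, 39/7)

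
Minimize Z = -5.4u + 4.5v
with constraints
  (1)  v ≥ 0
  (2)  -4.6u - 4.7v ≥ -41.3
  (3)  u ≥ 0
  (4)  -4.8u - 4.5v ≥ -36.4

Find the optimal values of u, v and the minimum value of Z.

Extreme points and Z = -5.4u + 4.5v:
  (0, 0) → Z = 0
  (91/12, 0) → Z = -819/20
  (0, 364/45) → Z = 182/5

u = 91/12, v = 0, minimum Z = -819/20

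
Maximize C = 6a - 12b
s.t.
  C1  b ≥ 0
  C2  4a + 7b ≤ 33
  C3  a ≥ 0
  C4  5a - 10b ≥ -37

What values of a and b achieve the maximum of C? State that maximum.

Extreme points and C = 6a - 12b:
  (33/4, 0) → C = 99/2
  (0, 0) → C = 0
  (71/75, 313/75) → C = -222/5
  (0, 37/10) → C = -222/5

a = 33/4, b = 0, maximum C = 99/2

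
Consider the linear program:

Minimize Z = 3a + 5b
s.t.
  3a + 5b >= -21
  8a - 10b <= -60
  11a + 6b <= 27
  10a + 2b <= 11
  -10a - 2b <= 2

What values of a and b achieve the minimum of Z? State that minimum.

a = -35/29, b = 146/29, minimum Z = 625/29

Corner points and Z = 3a + 5b:
  (-45/79, 438/79) → Z = 2055/79
  (-35/29, 146/29) → Z = 625/29
  (-33/19, 146/19) → Z = 631/19

The optimum lies where 8a - 10b = -60 and -10a - 2b = 2.
Solving simultaneously gives a = -35/29, b = 146/29.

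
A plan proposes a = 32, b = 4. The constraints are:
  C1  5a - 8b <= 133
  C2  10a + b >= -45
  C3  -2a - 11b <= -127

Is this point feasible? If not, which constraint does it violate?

not feasible — violates C3

Constraint C3: -2a - 11b = -108, which is not ≤ -127. All other constraints are satisfied.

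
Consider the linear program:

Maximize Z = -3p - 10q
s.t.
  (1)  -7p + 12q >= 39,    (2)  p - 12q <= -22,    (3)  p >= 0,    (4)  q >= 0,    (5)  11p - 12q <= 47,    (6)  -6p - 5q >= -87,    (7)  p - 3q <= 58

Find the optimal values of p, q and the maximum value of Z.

At the optimal vertex, -7p + 12q = 39 and p = 0.
Solving simultaneously gives p = 0, q = 13/4.

p = 0, q = 13/4, maximum Z = -65/2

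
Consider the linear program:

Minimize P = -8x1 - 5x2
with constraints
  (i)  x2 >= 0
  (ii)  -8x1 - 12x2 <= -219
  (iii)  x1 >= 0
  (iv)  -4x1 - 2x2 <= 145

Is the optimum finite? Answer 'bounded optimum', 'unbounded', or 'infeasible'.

From the feasible point (219/8, 0), moving in the direction (0, 1) keeps every constraint satisfied while P decreases without bound.

unbounded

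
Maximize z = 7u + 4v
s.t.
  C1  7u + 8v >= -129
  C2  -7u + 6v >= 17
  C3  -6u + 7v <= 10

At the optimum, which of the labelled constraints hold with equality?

Corner points and z = 7u + 4v:
  (-65/7, -8) → z = -97
  (-983/97, -704/97) → z = -9697/97
  (-59/13, -32/13) → z = -541/13

The maximum is at (-59/13, -32/13). Substituting into each constraint, equality holds for C2 and C3; the remaining constraints have slack.

C2 and C3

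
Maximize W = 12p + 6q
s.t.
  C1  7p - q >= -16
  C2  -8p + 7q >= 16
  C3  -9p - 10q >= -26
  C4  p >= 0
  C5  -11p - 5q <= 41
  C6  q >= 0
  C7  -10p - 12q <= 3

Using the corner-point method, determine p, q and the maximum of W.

p = 2/13, q = 32/13, maximum W = 216/13

Corner points and W = 12p + 6q:
  (2/13, 32/13) → W = 216/13
  (0, 16/7) → W = 96/7
  (0, 13/5) → W = 78/5

The binding constraints are -8p + 7q = 16 and -9p - 10q = -26.
Solving simultaneously gives p = 2/13, q = 32/13.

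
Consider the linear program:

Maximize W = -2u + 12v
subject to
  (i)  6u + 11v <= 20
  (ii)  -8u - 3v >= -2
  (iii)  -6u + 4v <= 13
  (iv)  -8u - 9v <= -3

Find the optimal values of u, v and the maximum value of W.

Vertices and W = -2u + 12v:
  (-19/35, 74/35) → W = 926/35
  (-7/10, 11/5) → W = 139/5
  (3/16, 1/6) → W = 13/8
  (-105/86, 61/43) → W = 837/43

At the optimal vertex, 6u + 11v = 20 and -6u + 4v = 13.
Solving simultaneously gives u = -7/10, v = 11/5.

u = -7/10, v = 11/5, maximum W = 139/5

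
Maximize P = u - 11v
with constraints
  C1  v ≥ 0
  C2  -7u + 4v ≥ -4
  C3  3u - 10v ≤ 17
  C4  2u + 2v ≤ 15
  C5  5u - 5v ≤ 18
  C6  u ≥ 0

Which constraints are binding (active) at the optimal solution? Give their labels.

C1 and C2

Extreme points and P = u - 11v:
  (4/7, 0) → P = 4/7
  (0, 0) → P = 0
  (34/11, 97/22) → P = -999/22
  (0, 15/2) → P = -165/2

The maximum is at (4/7, 0). Substituting into each constraint, equality holds for C1 and C2; the remaining constraints have slack.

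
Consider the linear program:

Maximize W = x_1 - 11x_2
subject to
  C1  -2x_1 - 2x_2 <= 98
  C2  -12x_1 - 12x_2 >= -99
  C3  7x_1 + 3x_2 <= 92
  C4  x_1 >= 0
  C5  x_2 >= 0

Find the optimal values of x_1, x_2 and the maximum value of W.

Vertices and W = x_1 - 11x_2:
  (0, 33/4) → W = -363/4
  (33/4, 0) → W = 33/4
  (0, 0) → W = 0

x_1 = 33/4, x_2 = 0, maximum W = 33/4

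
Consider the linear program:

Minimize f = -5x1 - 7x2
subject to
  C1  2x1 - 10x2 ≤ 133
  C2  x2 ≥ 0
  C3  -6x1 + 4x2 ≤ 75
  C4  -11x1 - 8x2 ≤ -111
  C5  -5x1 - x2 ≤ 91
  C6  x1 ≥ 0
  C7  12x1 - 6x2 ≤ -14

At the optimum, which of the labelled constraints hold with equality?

Corner points and f = -5x1 - 7x2:
  (0, 75/4) → f = -525/4
  (197/6, 68) → f = -3841/6
  (0, 111/8) → f = -777/8
  (277/81, 743/81) → f = -6586/81

The minimum is at (197/6, 68). Substituting into each constraint, equality holds for C3 and C7; the remaining constraints have slack.

C3 and C7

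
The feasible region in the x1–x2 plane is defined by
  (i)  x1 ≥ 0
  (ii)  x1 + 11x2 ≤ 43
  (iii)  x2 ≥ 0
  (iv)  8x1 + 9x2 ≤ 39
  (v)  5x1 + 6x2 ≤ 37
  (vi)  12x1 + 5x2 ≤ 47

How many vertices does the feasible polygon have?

Of the 15 pairwise boundary intersections, those satisfying every inequality are:
  (0, 43/11)
  (0, 0)
  (42/79, 305/79)
  (47/12, 0)
  (57/17, 23/17)

5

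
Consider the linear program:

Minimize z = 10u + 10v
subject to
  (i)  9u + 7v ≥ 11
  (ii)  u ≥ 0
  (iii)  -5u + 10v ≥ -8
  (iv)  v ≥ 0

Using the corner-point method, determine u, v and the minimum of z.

Vertices and z = 10u + 10v:
  (0, 11/7) → z = 110/7
  (11/9, 0) → z = 110/9
  (8/5, 0) → z = 16
The feasible region is unbounded (it extends along (0, 1), (2, 1)), but z strictly increases along every unbounded feasible direction, so there is no improving ray and the minimum is attained at a vertex.

u = 11/9, v = 0, minimum z = 110/9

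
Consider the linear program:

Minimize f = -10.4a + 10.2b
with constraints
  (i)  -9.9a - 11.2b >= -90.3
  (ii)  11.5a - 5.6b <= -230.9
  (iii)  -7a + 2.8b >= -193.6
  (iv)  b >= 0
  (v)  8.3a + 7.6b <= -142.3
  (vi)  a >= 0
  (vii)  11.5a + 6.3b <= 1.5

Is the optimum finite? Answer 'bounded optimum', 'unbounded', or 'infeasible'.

infeasible

The boundaries -9.9a - 11.2b = -90.3 and 8.3a + 7.6b = -142.3 meet at (-57001/443, 107913/886), but that point violates a ≥ 0. Every candidate vertex is excluded by some other constraint, so the feasible region is empty.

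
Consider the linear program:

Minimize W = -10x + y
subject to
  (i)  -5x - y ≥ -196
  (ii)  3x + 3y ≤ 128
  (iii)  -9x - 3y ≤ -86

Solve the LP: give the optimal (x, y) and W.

x = 251/3, y = -667/3, minimum W = -1059

Corner points and W = -10x + y:
  (115/3, 13/3) → W = -379
  (251/3, -667/3) → W = -1059
  (-7, 149/3) → W = 359/3

The binding constraints are -5x - y = -196 and -9x - 3y = -86.
Solving simultaneously gives x = 251/3, y = -667/3.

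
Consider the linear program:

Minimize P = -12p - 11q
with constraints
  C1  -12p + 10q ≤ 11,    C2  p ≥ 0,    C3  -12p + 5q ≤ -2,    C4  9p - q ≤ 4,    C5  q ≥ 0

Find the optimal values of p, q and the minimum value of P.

p = 6/11, q = 10/11, minimum P = -182/11

Corner points and P = -12p - 11q:
  (6/11, 10/11) → P = -182/11
  (1/6, 0) → P = -2
  (4/9, 0) → P = -16/3

At the optimal vertex, -12p + 5q = -2 and 9p - q = 4.
Solving simultaneously gives p = 6/11, q = 10/11.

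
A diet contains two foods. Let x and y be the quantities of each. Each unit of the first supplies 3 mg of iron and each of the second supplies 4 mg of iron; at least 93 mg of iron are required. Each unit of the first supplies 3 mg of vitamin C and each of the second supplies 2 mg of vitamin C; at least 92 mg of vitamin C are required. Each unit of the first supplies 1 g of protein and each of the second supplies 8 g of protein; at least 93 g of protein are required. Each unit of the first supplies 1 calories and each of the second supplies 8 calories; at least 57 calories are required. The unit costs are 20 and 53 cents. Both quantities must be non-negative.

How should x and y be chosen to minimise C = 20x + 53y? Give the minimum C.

x = 25, y = 17/2, minimum C = 1901/2

Extreme points and C = 20x + 53y:
  (0, 46) → C = 2438
  (93, 0) → C = 1860
  (25, 17/2) → C = 1901/2
The feasible region is unbounded (it extends along (0, 1), (1, 0)), but C strictly increases along every unbounded feasible direction, so there is no improving ray and the minimum is attained at a vertex.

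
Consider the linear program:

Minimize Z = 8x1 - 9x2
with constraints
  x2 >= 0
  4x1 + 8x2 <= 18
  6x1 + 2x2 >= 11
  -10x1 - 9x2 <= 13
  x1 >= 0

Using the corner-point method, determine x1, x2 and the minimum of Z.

x1 = 13/10, x2 = 8/5, minimum Z = -4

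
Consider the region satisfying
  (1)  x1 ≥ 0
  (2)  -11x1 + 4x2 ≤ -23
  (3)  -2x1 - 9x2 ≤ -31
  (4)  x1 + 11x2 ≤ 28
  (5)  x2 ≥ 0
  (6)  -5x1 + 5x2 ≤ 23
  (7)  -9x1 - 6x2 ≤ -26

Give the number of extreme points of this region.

3

Intersecting each pair of boundary lines and keeping only the points that satisfy every inequality leaves:
  (89/13, 25/13)
  (31/2, 0)
  (28, 0)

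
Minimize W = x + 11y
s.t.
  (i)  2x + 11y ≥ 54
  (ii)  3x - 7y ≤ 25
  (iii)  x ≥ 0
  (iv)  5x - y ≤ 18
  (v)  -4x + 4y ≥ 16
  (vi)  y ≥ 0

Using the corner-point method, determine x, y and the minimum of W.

x = 10/13, y = 62/13, minimum W = 692/13

Corner points and W = x + 11y:
  (0, 54/11) → W = 54
  (10/13, 62/13) → W = 692/13
  (11/2, 19/2) → W = 110
The feasible region is unbounded (it extends along (0, 1), (1, 5)), but W strictly increases along every unbounded feasible direction, so there is no improving ray and the minimum is attained at a vertex.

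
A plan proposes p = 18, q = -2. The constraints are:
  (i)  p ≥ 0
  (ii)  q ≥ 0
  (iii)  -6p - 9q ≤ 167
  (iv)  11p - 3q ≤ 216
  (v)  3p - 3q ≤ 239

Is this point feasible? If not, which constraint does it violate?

not feasible — violates (ii)

Constraint (ii): q = -2, which is not ≥ 0. All other constraints are satisfied.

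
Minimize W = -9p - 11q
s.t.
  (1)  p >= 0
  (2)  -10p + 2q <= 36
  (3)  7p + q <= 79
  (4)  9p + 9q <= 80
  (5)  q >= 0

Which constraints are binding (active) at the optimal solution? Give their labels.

Feasible corners and W = -9p - 11q:
  (0, 80/9) → W = -880/9
  (0, 0) → W = 0
  (80/9, 0) → W = -80

The minimum is at (0, 80/9). Substituting into each constraint, equality holds for (1) and (4); the remaining constraints have slack.

(1) and (4)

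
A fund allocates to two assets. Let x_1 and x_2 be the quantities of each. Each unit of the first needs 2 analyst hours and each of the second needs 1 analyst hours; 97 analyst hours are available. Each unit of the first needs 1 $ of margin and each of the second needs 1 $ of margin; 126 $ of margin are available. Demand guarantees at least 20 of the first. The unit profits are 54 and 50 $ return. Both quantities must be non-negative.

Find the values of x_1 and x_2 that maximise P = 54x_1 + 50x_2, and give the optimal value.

x_1 = 20, x_2 = 57, maximum P = 3930

The binding constraints are 2x_1 + x_2 = 97 and x_1 = 20.
Solving simultaneously gives x_1 = 20, x_2 = 57.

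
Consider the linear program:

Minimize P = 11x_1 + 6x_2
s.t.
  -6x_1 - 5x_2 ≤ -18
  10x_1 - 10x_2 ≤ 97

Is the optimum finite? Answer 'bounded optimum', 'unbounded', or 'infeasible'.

From the feasible point (133/22, -201/55), moving in the direction (-5, 6) keeps every constraint satisfied while P decreases without bound.

unbounded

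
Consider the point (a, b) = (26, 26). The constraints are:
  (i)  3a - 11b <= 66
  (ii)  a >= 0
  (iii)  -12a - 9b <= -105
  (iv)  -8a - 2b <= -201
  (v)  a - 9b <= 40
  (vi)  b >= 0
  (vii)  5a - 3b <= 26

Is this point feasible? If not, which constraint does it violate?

Constraint (vii): 5a - 3b = 52, which is not ≤ 26. All other constraints are satisfied.

not feasible — violates (vii)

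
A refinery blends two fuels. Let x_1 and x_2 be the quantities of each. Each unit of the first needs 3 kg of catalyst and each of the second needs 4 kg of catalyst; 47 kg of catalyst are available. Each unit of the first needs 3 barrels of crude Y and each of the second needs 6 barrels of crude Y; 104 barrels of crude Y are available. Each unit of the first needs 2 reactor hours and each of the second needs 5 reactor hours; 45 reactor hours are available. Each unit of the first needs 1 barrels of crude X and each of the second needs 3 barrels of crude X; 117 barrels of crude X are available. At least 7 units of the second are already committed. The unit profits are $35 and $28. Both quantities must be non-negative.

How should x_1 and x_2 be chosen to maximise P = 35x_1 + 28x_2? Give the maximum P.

Extreme points and P = 35x_1 + 28x_2:
  (0, 9) → P = 252
  (0, 7) → P = 196
  (5, 7) → P = 371

The binding constraints are 2x_1 + 5x_2 = 45 and x_2 = 7.
Solving simultaneously gives x_1 = 5, x_2 = 7.

x_1 = 5, x_2 = 7, maximum P = 371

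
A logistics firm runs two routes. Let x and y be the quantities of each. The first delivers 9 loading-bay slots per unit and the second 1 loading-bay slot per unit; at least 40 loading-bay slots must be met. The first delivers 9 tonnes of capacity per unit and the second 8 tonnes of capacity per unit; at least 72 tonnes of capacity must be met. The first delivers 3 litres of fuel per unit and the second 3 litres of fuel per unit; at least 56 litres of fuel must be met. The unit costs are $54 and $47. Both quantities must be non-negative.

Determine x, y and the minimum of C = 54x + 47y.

Feasible corners and C = 54x + 47y:
  (0, 40) → C = 1880
  (56/3, 0) → C = 1008
  (8/3, 16) → C = 896
The feasible region is unbounded (it extends along (0, 1), (1, 0)), but C strictly increases along every unbounded feasible direction, so there is no improving ray and the minimum is attained at a vertex.

The optimum lies where 9x + y = 40 and 3x + 3y = 56.
Solving simultaneously gives x = 8/3, y = 16.

x = 8/3, y = 16, minimum C = 896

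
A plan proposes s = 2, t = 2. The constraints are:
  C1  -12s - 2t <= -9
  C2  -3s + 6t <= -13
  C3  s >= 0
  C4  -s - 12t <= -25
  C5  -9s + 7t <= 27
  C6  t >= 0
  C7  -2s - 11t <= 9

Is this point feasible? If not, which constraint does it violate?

not feasible — violates C2

Constraint C2: -3s + 6t = 6, which is not ≤ -13. All other constraints are satisfied.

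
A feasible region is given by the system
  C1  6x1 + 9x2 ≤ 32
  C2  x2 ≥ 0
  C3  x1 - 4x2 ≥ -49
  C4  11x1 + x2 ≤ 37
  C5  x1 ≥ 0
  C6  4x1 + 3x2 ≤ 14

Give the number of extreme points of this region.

5

The feasible vertices (each the meet of two boundaries and inside every other half-plane) are:
  (0, 32/9)
  (5/3, 22/9)
  (37/11, 0)
  (0, 0)
  (97/29, 6/29)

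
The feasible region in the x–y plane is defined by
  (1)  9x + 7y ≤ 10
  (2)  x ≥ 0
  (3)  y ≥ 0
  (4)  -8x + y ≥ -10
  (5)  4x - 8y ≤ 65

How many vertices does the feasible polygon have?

Intersecting each pair of boundary lines and keeping only the points that satisfy every inequality leaves:
  (0, 10/7)
  (10/9, 0)
  (0, 0)

3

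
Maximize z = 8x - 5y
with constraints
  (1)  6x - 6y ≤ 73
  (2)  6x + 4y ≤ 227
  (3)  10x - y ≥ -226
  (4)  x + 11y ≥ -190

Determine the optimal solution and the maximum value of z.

x = 827/30, y = 77/5, maximum z = 2153/15

Extreme points and z = 8x - 5y:
  (827/30, 77/5) → z = 2153/15
  (-337/72, -1213/72) → z = 1123/24
  (-677/46, 1813/23) → z = -11773/23
  (-892/37, -558/37) → z = -4346/37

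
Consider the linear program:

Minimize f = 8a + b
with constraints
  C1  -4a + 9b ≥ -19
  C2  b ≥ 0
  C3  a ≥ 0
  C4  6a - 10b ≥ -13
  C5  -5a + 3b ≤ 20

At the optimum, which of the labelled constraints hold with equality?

C2 and C3

Extreme points and f = 8a + b:
  (19/4, 0) → f = 38
  (0, 0) → f = 0
  (0, 13/10) → f = 13/10
The feasible region is unbounded (it extends along (5, 3), (9, 4)), but f strictly increases along every unbounded feasible direction, so there is no improving ray and the minimum is attained at a vertex.

The minimum is at (0, 0). Substituting into each constraint, equality holds for C2 and C3; the remaining constraints have slack.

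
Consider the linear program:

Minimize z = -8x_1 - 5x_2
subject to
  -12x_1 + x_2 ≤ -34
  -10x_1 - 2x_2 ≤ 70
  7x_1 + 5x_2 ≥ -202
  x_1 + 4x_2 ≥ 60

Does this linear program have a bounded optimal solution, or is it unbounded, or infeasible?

From the feasible point (4, 14), moving in the direction (1, 12) keeps every constraint satisfied while z decreases without bound.

unbounded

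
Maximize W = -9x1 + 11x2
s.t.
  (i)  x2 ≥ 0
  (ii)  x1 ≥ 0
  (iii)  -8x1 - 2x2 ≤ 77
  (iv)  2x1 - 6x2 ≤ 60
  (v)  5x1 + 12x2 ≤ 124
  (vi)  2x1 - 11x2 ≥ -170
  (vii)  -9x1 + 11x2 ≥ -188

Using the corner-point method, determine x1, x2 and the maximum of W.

x1 = 0, x2 = 31/3, maximum W = 341/3

Corner points and W = -9x1 + 11x2:
  (0, 0) → W = 0
  (188/9, 0) → W = -188
  (0, 31/3) → W = 341/3
  (3620/163, 176/163) → W = -188

The binding constraints are x1 = 0 and 5x1 + 12x2 = 124.
Solving simultaneously gives x1 = 0, x2 = 31/3.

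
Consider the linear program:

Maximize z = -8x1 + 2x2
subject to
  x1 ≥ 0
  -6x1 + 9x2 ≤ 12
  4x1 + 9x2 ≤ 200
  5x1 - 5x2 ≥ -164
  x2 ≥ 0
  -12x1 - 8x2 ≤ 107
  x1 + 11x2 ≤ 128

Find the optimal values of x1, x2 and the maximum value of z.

x1 = 0, x2 = 4/3, maximum z = 8/3

Feasible corners and z = -8x1 + 2x2:
  (0, 4/3) → z = 8/3
  (0, 0) → z = 0
  (68/5, 52/5) → z = -88
  (50, 0) → z = -400
  (1048/35, 312/35) → z = -1552/7

The optimum lies where x1 = 0 and -6x1 + 9x2 = 12.
Solving simultaneously gives x1 = 0, x2 = 4/3.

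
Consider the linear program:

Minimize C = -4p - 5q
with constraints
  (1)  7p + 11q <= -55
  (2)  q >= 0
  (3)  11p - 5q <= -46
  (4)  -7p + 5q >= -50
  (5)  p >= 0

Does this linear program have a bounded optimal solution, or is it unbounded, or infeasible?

The boundaries 7p + 11q = -55 and q = 0 meet at (-55/7, 0), but that point violates p ≥ 0. Every candidate vertex is excluded by some other constraint, so the feasible region is empty.

infeasible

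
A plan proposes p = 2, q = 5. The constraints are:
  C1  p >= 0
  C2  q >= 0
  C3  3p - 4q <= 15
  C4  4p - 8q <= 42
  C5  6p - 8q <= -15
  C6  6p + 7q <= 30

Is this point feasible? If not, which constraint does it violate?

not feasible — violates C6

Constraint C6: 6p + 7q = 47, which is not ≤ 30. All other constraints are satisfied.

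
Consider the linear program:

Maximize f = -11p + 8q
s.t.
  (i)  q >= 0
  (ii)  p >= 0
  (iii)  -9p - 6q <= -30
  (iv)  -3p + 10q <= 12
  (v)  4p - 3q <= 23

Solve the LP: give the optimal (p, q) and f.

p = 19/9, q = 11/6, maximum f = -77/9

At the optimal vertex, -9p - 6q = -30 and -3p + 10q = 12.
Solving simultaneously gives p = 19/9, q = 11/6.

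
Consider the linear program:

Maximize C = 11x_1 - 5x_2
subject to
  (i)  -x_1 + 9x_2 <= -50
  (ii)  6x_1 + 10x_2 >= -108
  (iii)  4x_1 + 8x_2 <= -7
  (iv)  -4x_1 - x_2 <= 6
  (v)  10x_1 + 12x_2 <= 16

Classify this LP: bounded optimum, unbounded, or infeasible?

bounded optimum

Vertices and C = 11x_1 - 5x_2:
  (-4/37, -206/37) → C = 986/37
  (124/17, -242/51) → C = 5302/51
  (24/17, -198/17) → C = 1254/17
  (52, -42) → C = 782
The feasible region has finitely many vertices and no improving ray; the maximum is 782 at (52, -42).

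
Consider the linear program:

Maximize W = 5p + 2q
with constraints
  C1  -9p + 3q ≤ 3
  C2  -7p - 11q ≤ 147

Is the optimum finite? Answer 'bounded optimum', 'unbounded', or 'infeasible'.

From the feasible point (-79/20, -217/20), moving in the direction (3, 9) keeps every constraint satisfied while W increases without bound.

unbounded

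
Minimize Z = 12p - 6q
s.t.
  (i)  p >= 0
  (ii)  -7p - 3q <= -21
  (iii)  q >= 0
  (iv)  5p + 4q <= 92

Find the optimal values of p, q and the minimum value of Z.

p = 0, q = 23, minimum Z = -138

Vertices and Z = 12p - 6q:
  (0, 7) → Z = -42
  (0, 23) → Z = -138
  (3, 0) → Z = 36
  (92/5, 0) → Z = 1104/5

At the optimal vertex, p = 0 and 5p + 4q = 92.
Solving simultaneously gives p = 0, q = 23.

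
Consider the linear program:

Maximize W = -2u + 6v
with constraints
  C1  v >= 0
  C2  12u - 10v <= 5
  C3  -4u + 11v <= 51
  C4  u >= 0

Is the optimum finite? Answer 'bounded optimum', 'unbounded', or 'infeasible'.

bounded optimum

Corner points and W = -2u + 6v:
  (5/12, 0) → W = -5/6
  (0, 0) → W = 0
  (565/92, 158/23) → W = 1331/46
  (0, 51/11) → W = 306/11
The feasible region has finitely many vertices and no improving ray; the maximum is 1331/46 at (565/92, 158/23).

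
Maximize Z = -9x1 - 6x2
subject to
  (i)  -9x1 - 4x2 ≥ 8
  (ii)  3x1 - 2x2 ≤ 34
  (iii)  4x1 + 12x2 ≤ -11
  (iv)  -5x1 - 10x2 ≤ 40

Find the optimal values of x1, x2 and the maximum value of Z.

Corner points and Z = -9x1 - 6x2:
  (-13/23, -67/92) → Z = 435/46
  (8/7, -32/7) → Z = 120/7
  (-37/2, 21/4) → Z = 135

The optimum lies where 4x1 + 12x2 = -11 and -5x1 - 10x2 = 40.
Solving simultaneously gives x1 = -37/2, x2 = 21/4.

x1 = -37/2, x2 = 21/4, maximum Z = 135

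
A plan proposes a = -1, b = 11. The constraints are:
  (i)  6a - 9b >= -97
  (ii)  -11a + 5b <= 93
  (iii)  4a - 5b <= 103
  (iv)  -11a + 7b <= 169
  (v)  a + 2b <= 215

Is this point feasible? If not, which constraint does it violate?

Constraint (i): 6a - 9b = -105, which is not ≥ -97. All other constraints are satisfied.

not feasible — violates (i)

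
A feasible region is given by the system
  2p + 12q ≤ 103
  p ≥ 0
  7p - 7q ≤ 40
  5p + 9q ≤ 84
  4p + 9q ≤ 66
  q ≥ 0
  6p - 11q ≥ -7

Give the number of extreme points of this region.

Pairwise boundary intersections that survive every other constraint:
  (0, 0)
  (0, 7/11)
  (822/91, 302/91)
  (40/7, 0)
  (663/98, 212/49)

5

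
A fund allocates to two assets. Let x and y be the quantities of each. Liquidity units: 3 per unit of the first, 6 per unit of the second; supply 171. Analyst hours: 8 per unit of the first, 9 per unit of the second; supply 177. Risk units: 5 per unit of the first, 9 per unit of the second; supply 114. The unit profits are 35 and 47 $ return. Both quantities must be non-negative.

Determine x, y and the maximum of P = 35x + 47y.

Vertices and P = 35x + 47y:
  (0, 0) → P = 0
  (0, 38/3) → P = 1786/3
  (177/8, 0) → P = 6195/8
  (21, 1) → P = 782

x = 21, y = 1, maximum P = 782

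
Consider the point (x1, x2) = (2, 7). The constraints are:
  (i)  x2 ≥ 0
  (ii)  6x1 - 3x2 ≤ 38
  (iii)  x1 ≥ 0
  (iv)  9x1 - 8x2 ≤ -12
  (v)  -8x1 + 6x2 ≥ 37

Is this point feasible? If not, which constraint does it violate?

Constraint (v): -8x1 + 6x2 = 26, which is not ≥ 37. All other constraints are satisfied.

not feasible — violates (v)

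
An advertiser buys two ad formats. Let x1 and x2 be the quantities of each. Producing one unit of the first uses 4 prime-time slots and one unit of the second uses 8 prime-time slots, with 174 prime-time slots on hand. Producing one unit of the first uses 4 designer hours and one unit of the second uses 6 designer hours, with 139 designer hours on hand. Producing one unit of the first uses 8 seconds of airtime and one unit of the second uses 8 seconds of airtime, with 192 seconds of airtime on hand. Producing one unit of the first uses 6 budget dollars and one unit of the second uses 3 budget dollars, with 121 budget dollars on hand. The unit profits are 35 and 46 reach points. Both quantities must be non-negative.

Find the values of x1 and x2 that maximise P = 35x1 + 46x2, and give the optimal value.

x1 = 9/2, x2 = 39/2, maximum P = 2109/2

Extreme points and P = 35x1 + 46x2:
  (0, 0) → P = 0
  (0, 87/4) → P = 2001/2
  (121/6, 0) → P = 4235/6
  (9/2, 39/2) → P = 2109/2
  (49/3, 23/3) → P = 2773/3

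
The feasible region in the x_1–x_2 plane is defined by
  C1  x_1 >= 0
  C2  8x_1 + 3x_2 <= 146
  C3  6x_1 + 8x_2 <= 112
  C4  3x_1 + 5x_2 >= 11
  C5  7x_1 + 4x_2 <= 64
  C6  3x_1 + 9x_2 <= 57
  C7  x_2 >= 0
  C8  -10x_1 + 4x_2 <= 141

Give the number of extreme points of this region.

Of the 28 pairwise boundary intersections, those satisfying every inequality are:
  (0, 11/5)
  (0, 19/3)
  (11/3, 0)
  (116/17, 69/17)
  (64/7, 0)

5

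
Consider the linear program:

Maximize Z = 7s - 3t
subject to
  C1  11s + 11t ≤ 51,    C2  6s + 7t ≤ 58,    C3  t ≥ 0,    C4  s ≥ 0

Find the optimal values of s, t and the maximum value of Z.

Feasible corners and Z = 7s - 3t:
  (51/11, 0) → Z = 357/11
  (0, 51/11) → Z = -153/11
  (0, 0) → Z = 0

s = 51/11, t = 0, maximum Z = 357/11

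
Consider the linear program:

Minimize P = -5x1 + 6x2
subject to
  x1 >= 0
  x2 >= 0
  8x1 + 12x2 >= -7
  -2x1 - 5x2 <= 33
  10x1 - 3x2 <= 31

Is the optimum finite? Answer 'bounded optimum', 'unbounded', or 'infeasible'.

Vertices and P = -5x1 + 6x2:
  (0, 0) → P = 0
  (31/10, 0) → P = -31/2
The feasible region has finitely many vertices and no improving ray; the minimum is -31/2 at (31/10, 0).

bounded optimum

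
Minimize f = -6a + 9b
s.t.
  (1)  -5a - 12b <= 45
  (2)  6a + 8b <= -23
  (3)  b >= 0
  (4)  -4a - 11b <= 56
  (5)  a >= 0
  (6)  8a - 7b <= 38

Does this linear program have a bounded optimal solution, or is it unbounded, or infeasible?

The boundaries -5a - 12b = 45 and b = 0 meet at (-9, 0), but that point violates a ≥ 0. Every candidate vertex is excluded by some other constraint, so the feasible region is empty.

infeasible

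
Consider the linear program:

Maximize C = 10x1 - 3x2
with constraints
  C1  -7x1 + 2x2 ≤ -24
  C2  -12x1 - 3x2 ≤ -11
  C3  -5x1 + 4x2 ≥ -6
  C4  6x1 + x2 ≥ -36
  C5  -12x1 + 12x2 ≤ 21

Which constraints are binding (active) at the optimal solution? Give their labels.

C3 and C5

Vertices and C = 10x1 - 3x2:
  (14/3, 13/3) → C = 101/3
  (11/2, 29/4) → C = 133/4
  (13, 59/4) → C = 343/4

The maximum is at (13, 59/4). Substituting into each constraint, equality holds for C3 and C5; the remaining constraints have slack.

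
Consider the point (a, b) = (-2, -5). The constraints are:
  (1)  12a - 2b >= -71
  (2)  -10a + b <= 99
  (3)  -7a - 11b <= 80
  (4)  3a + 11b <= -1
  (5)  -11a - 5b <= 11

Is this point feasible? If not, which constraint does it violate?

Constraint (5): -11a - 5b = 47, which is not ≤ 11. All other constraints are satisfied.

not feasible — violates (5)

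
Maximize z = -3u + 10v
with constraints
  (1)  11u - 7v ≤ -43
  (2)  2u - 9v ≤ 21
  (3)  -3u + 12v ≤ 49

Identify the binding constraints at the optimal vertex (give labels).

(2) and (3)

Vertices and z = -3u + 10v:
  (-534/85, -317/85) → z = -1568/85
  (-173/111, 410/111) → z = 4619/111
  (-231, -161/3) → z = 469/3

The maximum is at (-231, -161/3). Substituting into each constraint, equality holds for (2) and (3); the remaining constraints have slack.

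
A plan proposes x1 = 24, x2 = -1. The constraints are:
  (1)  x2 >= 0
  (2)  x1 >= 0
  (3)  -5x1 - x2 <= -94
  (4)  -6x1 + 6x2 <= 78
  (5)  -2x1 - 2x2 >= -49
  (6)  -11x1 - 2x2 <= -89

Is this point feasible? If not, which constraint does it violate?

Constraint (1): x2 = -1, which is not ≥ 0. All other constraints are satisfied.

not feasible — violates (1)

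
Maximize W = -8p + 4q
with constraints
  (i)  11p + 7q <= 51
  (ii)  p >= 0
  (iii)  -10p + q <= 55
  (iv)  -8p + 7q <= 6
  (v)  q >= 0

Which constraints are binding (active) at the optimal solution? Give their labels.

(ii) and (iv)

Vertices and W = -8p + 4q:
  (45/19, 474/133) → W = -624/133
  (51/11, 0) → W = -408/11
  (0, 6/7) → W = 24/7
  (0, 0) → W = 0

The maximum is at (0, 6/7). Substituting into each constraint, equality holds for (ii) and (iv); the remaining constraints have slack.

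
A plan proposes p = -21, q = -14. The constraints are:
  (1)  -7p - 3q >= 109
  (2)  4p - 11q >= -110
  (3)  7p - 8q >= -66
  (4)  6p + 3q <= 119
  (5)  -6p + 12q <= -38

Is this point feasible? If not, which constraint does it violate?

feasible

(1): 189 ≥ 109 ✓
(2): 70 ≥ -110 ✓
(3): -35 ≥ -66 ✓
(4): -168 ≤ 119 ✓
(5): -42 ≤ -38 ✓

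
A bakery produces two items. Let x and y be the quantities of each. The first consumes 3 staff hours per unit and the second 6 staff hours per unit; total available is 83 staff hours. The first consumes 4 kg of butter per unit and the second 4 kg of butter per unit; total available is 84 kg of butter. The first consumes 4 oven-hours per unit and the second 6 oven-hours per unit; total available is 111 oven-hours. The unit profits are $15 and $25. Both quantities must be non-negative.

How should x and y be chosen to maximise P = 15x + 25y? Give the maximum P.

Feasible corners and P = 15x + 25y:
  (0, 0) → P = 0
  (0, 83/6) → P = 2075/6
  (21, 0) → P = 315
  (43/3, 20/3) → P = 1145/3

The binding constraints are 3x + 6y = 83 and 4x + 4y = 84.
Solving simultaneously gives x = 43/3, y = 20/3.

x = 43/3, y = 20/3, maximum P = 1145/3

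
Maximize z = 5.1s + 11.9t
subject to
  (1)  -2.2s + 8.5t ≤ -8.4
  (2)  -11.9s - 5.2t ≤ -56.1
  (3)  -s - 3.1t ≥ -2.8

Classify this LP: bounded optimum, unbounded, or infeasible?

From the feasible point (15935/3169, -2278/3169), moving in the direction (3.1, -1) keeps every constraint satisfied while z increases without bound.

unbounded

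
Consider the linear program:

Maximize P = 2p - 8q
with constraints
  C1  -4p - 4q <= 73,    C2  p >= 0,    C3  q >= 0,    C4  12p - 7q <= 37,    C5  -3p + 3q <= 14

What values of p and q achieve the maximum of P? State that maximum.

p = 37/12, q = 0, maximum P = 37/6

Vertices and P = 2p - 8q:
  (0, 0) → P = 0
  (0, 14/3) → P = -112/3
  (37/12, 0) → P = 37/6
  (209/15, 93/5) → P = -1814/15

The optimum lies where q = 0 and 12p - 7q = 37.
Solving simultaneously gives p = 37/12, q = 0.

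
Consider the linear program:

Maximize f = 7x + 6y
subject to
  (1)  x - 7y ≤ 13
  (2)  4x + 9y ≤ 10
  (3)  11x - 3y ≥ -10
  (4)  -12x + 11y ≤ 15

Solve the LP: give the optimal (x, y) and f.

x = 187/37, y = -42/37, maximum f = 1057/37

The optimum lies where x - 7y = 13 and 4x + 9y = 10.
Solving simultaneously gives x = 187/37, y = -42/37.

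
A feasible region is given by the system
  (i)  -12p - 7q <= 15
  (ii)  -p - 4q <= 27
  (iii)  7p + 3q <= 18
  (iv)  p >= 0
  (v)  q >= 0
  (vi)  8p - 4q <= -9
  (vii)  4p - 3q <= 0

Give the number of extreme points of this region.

Of the 21 pairwise boundary intersections, those satisfying every inequality are:
  (0, 6)
  (45/52, 207/52)
  (0, 9/4)

3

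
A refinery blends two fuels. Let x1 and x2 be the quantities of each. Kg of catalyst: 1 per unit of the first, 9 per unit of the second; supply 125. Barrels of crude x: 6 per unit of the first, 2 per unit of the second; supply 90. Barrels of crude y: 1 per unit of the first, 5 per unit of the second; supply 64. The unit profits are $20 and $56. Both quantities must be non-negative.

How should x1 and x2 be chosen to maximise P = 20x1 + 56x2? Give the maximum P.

Corner points and P = 20x1 + 56x2:
  (0, 0) → P = 0
  (0, 64/5) → P = 3584/5
  (15, 0) → P = 300
  (23/2, 21/2) → P = 818

x1 = 23/2, x2 = 21/2, maximum P = 818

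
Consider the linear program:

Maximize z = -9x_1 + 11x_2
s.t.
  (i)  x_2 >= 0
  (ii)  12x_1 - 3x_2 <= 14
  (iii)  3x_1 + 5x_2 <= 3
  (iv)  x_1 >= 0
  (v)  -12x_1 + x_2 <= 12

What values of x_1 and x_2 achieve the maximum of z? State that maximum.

x_1 = 0, x_2 = 3/5, maximum z = 33/5

Vertices and z = -9x_1 + 11x_2:
  (1, 0) → z = -9
  (0, 0) → z = 0
  (0, 3/5) → z = 33/5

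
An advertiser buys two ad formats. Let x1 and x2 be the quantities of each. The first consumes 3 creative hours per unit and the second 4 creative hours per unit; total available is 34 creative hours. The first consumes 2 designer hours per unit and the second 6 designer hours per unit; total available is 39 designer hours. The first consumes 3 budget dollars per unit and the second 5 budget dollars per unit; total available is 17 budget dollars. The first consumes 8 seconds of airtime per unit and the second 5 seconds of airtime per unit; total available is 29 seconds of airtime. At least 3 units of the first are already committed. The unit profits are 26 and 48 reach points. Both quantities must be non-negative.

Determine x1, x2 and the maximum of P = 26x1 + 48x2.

Feasible corners and P = 26x1 + 48x2:
  (29/8, 0) → P = 377/4
  (3, 0) → P = 78
  (3, 1) → P = 126

The binding constraints are 8x1 + 5x2 = 29 and x1 = 3.
Solving simultaneously gives x1 = 3, x2 = 1.

x1 = 3, x2 = 1, maximum P = 126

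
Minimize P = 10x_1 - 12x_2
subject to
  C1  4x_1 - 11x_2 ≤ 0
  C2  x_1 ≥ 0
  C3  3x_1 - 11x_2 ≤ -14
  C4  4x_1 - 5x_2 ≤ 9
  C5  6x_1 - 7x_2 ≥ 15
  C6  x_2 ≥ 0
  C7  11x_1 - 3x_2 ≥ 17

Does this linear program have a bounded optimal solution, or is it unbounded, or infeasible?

unbounded

From the feasible point (6, 3), moving in the direction (7, 6) keeps every constraint satisfied while P decreases without bound.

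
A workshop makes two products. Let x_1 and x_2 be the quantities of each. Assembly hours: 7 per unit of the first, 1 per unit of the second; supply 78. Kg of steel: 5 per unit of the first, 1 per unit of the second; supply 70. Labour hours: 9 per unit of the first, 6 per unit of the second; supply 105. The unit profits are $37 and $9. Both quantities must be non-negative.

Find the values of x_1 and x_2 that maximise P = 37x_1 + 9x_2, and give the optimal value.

Corner points and P = 37x_1 + 9x_2:
  (0, 0) → P = 0
  (0, 35/2) → P = 315/2
  (78/7, 0) → P = 2886/7
  (11, 1) → P = 416

The binding constraints are 7x_1 + x_2 = 78 and 9x_1 + 6x_2 = 105.
Solving simultaneously gives x_1 = 11, x_2 = 1.

x_1 = 11, x_2 = 1, maximum P = 416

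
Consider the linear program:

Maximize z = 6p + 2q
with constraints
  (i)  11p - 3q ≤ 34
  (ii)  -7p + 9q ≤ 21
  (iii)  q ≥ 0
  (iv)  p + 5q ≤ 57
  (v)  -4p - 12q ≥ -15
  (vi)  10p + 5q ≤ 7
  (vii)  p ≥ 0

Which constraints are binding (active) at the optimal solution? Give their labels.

(iii) and (vi)

Feasible corners and z = 6p + 2q:
  (7/10, 0) → z = 21/5
  (0, 0) → z = 0
  (9/100, 61/50) → z = 149/50
  (0, 5/4) → z = 5/2

The maximum is at (7/10, 0). Substituting into each constraint, equality holds for (iii) and (vi); the remaining constraints have slack.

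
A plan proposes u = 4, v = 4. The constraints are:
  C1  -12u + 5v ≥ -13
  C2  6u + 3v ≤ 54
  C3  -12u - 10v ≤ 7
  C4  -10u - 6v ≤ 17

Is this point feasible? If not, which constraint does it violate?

not feasible — violates C1

Constraint C1: -12u + 5v = -28, which is not ≥ -13. All other constraints are satisfied.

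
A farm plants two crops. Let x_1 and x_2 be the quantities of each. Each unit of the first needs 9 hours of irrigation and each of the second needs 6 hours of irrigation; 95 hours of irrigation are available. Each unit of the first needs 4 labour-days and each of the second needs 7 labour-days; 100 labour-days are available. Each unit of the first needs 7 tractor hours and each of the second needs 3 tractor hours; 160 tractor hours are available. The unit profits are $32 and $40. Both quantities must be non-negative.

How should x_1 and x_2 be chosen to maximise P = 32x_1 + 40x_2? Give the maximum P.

Extreme points and P = 32x_1 + 40x_2:
  (0, 0) → P = 0
  (0, 100/7) → P = 4000/7
  (95/9, 0) → P = 3040/9
  (5/3, 40/3) → P = 1760/3

The binding constraints are 9x_1 + 6x_2 = 95 and 4x_1 + 7x_2 = 100.
Solving simultaneously gives x_1 = 5/3, x_2 = 40/3.

x_1 = 5/3, x_2 = 40/3, maximum P = 1760/3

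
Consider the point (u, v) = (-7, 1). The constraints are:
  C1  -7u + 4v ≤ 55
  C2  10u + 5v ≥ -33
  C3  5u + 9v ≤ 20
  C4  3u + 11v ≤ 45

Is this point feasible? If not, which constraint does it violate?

Constraint C2: 10u + 5v = -65, which is not ≥ -33. All other constraints are satisfied.

not feasible — violates C2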